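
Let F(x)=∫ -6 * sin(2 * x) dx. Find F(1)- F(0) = -3 + 3*cos(2)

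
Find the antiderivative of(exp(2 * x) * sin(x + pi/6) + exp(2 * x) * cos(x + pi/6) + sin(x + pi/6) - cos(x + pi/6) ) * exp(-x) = 2*sin(x + pi/6)*sinh(x) + C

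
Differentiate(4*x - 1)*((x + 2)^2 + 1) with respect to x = 12*x^2 + 30*x + 16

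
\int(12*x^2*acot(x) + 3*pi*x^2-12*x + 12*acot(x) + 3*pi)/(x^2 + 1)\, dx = 3*x*(4*acot(x) + pi) + C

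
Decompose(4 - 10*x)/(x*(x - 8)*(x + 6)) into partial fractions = 16/(21*(x + 6)) - 19/(28*(x - 8)) - 1/(12*x)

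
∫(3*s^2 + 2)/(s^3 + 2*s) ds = log(3*s^3 + 6*s) + C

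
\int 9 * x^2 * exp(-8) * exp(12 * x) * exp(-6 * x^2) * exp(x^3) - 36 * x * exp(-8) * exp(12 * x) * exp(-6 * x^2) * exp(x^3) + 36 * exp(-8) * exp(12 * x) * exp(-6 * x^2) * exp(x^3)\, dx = 3*exp((x - 2)^3) + C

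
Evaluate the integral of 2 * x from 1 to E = -1 + exp(2)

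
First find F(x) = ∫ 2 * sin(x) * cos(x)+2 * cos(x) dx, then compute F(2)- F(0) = -1 + (sin(2) + 1)^2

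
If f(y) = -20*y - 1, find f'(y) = -20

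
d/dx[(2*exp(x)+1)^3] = 24*exp(3*x) + 24*exp(2*x) + 6*exp(x)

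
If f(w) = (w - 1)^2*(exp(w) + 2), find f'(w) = w^2*exp(w) + 4*w - exp(w) - 4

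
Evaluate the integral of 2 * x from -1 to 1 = 0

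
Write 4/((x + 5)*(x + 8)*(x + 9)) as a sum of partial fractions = 1/(x + 9) - 4/(3*(x + 8)) + 1/(3*(x + 5))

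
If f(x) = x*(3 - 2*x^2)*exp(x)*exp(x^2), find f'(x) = -4*x^4*exp(x^2 + x) - 2*x^3*exp(x^2 + x) + 3*x*exp(x^2 + x) + 3*exp(x^2 + x)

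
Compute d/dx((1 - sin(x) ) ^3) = -3*(sin(x) - 1)^2*cos(x)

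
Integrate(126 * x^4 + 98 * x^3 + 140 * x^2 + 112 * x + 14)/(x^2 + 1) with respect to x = 42*x^3 + 49*x^2 + 14*x + 7*log(x^2 + 1) + C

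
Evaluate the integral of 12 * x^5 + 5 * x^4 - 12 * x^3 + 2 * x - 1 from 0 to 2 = 114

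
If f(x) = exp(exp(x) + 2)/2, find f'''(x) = exp(x + exp(x) + 2)/2 + 3*exp(2*x + exp(x) + 2)/2 + exp(3*x + exp(x) + 2)/2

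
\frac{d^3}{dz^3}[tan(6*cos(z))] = 6*(-216*(-1 + cos(6*cos(z))^(-2))^2*sin(z)^2 + 216*sin(z)^2 - 288*sin(z)^2/cos(6*cos(z))^2 + 36*sin(6*cos(z))*cos(z)/cos(6*cos(z))^3 + cos(6*cos(z))^(-2))*sin(z)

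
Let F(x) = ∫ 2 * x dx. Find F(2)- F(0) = 4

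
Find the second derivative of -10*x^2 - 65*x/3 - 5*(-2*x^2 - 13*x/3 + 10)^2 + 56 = -240*x^2 - 520*x + 1730/9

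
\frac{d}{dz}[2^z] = 2^z*log(2)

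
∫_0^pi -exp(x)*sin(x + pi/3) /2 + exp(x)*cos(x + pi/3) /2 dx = -exp(pi)/4 - 1/4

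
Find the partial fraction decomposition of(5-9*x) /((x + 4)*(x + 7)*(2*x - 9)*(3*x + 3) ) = -284/(12903*(2*x - 9)) - 34/(621*(x + 7)) + 41/(459*(x + 4)) - 7/(297*(x + 1))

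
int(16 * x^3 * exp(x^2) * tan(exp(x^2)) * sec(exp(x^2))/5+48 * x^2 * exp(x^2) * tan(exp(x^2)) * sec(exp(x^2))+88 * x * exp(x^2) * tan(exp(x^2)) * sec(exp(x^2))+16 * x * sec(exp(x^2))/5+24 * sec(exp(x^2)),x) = (8*x^2/5 + 24*x + 44)*sec(exp(x^2)) + C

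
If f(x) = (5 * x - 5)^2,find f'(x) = 50*x - 50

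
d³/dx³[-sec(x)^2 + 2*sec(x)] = 2*(-1 + 4/cos(x) + 6/cos(x)^2 - 12/cos(x)^3)*sin(x)/cos(x)^2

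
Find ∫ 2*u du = u^2 + C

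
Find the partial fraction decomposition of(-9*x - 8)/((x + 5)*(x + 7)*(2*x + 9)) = 26/(2*x + 9) + 11/(2*(x + 7)) - 37/(2*(x + 5))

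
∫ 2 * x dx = x^2 + C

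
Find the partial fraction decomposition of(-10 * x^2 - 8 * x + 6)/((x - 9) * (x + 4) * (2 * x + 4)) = -61/(26*(x + 4)) + 9/(22*(x + 2)) - 438/(143*(x - 9))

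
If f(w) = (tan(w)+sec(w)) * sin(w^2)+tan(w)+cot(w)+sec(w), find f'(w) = 2*w*cos(w^2)*tan(w) + 2*w*cos(w^2)*sec(w) + sin(w^2)*tan(w)^2 + sin(w^2)*tan(w)*sec(w) + sin(w^2) + tan(w)^2 + tan(w)*sec(w) - cot(w)^2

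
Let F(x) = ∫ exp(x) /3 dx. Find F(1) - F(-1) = -exp(-1)/3 + E/3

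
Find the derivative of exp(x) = exp(x)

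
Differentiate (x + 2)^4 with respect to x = 4*x^3 + 24*x^2 + 48*x + 32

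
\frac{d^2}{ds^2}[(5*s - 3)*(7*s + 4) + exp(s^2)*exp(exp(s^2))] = 4*s^2*exp(s^2 + exp(s^2)) + 12*s^2*exp(2*s^2 + exp(s^2)) + 4*s^2*exp(3*s^2 + exp(s^2)) + 2*exp(s^2 + exp(s^2)) + 2*exp(2*s^2 + exp(s^2)) + 70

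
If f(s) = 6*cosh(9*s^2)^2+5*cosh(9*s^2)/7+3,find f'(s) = 18*s*(12*cosh(9*s^2) + 5/7)*sinh(9*s^2)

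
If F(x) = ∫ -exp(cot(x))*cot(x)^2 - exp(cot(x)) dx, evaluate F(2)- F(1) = -exp(cot(1)) + exp(cot(2))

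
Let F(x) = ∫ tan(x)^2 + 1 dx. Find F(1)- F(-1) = 2*tan(1)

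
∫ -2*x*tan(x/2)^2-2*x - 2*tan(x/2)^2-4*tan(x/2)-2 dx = (-4*x - 4)*tan(x/2) + C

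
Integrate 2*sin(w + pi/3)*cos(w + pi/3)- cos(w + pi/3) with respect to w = (sin(w + pi/3) - 1)*sin(w + pi/3) + C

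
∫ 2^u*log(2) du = 2^u + C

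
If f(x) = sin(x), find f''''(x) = sin(x)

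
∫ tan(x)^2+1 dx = tan(x) + C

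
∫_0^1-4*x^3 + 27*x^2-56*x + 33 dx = 13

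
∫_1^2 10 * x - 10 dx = 5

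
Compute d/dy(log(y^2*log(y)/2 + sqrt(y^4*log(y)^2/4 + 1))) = (2*y^3*log(y)^2 + y^3*log(y) + 2*y*sqrt(y^4*log(y)^2 + 4)*log(y) + y*sqrt(y^4*log(y)^2 + 4))/(y^4*log(y)^2 + y^2*sqrt(y^4*log(y)^2 + 4)*log(y) + 4)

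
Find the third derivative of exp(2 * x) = 8*exp(2*x)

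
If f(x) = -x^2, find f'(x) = -2*x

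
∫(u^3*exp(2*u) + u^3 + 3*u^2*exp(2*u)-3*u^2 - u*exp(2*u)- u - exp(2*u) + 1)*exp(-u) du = 2*u*(u^2 - 1)*sinh(u) + C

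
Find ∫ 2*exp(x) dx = 2*exp(x) + C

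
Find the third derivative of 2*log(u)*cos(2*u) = 4*(4*u^3*log(u)*sin(2*u) - 6*u^2*cos(2*u) + 3*u*sin(2*u) + cos(2*u))/u^3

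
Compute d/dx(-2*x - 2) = -2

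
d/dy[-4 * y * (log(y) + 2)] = -4*log(y) - 12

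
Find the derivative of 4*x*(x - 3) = 8*x - 12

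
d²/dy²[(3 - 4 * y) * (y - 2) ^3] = -48*y^2 + 162*y - 132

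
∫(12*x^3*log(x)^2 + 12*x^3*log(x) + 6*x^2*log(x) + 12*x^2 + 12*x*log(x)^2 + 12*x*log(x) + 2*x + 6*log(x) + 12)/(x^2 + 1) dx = 6*x^2*log(x)^2 + 6*x*log(x) + 6*x + log(x^2 + 1) + C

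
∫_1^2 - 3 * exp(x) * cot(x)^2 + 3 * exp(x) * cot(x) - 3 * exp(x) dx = 3*exp(2)*cot(2) - 3*E*cot(1)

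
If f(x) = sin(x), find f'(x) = cos(x)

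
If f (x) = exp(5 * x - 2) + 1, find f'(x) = 5*exp(5*x - 2)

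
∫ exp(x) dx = exp(x) + C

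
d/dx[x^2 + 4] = 2*x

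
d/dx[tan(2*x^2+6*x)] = 4*x*tan(2*x^2 + 6*x)^2 + 4*x + 6*tan(2*x^2 + 6*x)^2 + 6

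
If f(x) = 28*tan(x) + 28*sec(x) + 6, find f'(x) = 28*(sin(x) + 1)/cos(x)^2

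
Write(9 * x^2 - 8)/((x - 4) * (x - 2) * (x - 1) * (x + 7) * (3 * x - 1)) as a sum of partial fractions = 567/(2420*(3*x - 1)) + 433/(17424*(x + 7)) + 1/(48*(x - 1)) - 14/(45*(x - 2)) + 68/(363*(x - 4))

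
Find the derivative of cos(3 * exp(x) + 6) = -3*exp(x)*sin(3*exp(x) + 6)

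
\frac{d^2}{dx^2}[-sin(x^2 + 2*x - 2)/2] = 2*x^2*sin(x^2 + 2*x - 2) + 4*x*sin(x^2 + 2*x - 2) + 2*sin(x^2 + 2*x - 2) - cos(x^2 + 2*x - 2)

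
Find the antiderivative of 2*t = t^2 + C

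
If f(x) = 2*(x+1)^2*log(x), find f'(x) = (4*x^2*log(x) + 2*x^2 + 4*x*log(x) + 4*x + 2)/x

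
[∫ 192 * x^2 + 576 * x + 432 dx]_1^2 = 1744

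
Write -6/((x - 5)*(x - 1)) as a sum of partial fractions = 3/(2*(x - 1)) - 3/(2*(x - 5))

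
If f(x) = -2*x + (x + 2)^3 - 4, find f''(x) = 6*x + 12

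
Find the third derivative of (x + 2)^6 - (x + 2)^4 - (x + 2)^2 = 120*x^3 + 720*x^2 + 1416*x + 912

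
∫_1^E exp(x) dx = -E + exp(E)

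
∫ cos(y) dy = sin(y) + C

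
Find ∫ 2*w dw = w^2 + C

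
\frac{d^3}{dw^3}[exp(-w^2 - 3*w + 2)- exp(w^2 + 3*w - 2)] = (-8*w^3*exp(2*w^2 + 6*w - 4) - 8*w^3 - 36*w^2*exp(2*w^2 + 6*w - 4) - 36*w^2 - 66*w*exp(2*w^2 + 6*w - 4) - 42*w - 45*exp(2*w^2 + 6*w - 4) - 9)*exp(-w^2 - 3*w + 2)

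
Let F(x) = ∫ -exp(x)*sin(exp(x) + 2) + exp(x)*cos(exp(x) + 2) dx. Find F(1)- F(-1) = sin(2 + E) - sin(exp(-1) + 2) + cos(2 + E) - cos(exp(-1) + 2)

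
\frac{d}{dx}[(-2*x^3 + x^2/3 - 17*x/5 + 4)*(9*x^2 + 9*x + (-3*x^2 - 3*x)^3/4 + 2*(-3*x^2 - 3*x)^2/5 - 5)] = 243*x^8/2 + 306*x^7 + 693*x^6/2 + 1062*x^5/5 - 1236*x^4/5 - 8193*x^3/25 - 2103*x^2/25 + 544*x/15 + 53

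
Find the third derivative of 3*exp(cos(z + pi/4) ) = 3*(-sin(2*z)*sin(z + pi/4) + sin(z + pi/4) + 3*cos(2*z))*exp(-sqrt(2)*sin(z)/2)*exp(sqrt(2)*cos(z)/2)/2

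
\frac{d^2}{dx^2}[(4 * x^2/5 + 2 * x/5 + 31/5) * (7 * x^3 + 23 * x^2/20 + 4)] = 112*x^3 + 1116*x^2/25 + 6579*x/25 + 1033/50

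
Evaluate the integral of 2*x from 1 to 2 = 3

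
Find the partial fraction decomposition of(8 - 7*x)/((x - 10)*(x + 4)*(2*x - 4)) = 3/(14*(x + 4)) + 1/(16*(x - 2)) - 31/(112*(x - 10))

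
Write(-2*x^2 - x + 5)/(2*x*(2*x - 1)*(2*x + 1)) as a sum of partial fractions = 5/(2*(2*x + 1)) + 2/(2*x - 1) - 5/(2*x)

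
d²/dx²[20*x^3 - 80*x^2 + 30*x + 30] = 120*x - 160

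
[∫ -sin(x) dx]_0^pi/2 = -1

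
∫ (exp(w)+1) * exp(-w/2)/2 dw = 2*sinh(w/2) + C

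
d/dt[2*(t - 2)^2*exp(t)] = 2*t^2*exp(t) - 4*t*exp(t)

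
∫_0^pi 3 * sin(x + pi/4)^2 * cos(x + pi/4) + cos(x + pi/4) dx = -3*sqrt(2)/2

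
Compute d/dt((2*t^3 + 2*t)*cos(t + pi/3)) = -2*t^3*sin(t + pi/3) + 6*t^2*cos(t + pi/3) - 2*t*sin(t + pi/3) + 2*cos(t + pi/3)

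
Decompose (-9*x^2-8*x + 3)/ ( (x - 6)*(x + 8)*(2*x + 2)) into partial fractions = -509/(196*(x + 8)) - 1/(49*(x + 1)) - 369/(196*(x - 6))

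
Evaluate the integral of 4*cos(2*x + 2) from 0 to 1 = -2*sin(2) + 2*sin(4)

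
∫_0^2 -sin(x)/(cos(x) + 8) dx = -log(9/2) + log(cos(2)/2 + 4)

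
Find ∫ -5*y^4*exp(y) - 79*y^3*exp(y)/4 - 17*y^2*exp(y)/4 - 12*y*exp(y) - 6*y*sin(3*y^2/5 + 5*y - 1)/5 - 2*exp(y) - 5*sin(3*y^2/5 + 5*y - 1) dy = -y*(20*y^3 - y^2 + 20*y + 8)*exp(y)/4 + cos(3*y^2/5 + 5*y - 1) + C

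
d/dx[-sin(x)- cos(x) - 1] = sin(x) - cos(x)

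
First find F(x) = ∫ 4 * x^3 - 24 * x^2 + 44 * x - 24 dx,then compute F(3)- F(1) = 0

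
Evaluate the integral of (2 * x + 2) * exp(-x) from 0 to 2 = 4 - 8*exp(-2)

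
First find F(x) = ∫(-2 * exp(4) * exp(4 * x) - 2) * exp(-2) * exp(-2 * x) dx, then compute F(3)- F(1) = -exp(8) - exp(-4) + exp(-8) + exp(4)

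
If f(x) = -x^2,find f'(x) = -2*x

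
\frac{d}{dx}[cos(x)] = -sin(x)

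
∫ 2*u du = u^2 + C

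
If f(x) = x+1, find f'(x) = 1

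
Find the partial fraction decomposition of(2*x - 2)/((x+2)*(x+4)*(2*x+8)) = 3/(4*(x + 4)) + 5/(2*(x + 4)^2) - 3/(4*(x + 2))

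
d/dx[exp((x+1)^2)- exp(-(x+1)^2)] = (2*x*exp(2*x^2 + 4*x + 2) + 2*x + 2*exp(2*x^2 + 4*x + 2) + 2)*exp(-x^2 - 2*x - 1)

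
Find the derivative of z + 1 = 1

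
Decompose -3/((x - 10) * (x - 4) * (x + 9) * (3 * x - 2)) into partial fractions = -81/(8120*(3*x - 2)) + 3/(7163*(x + 9)) + 1/(260*(x - 4)) - 1/(1064*(x - 10))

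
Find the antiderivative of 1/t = log(5*t) + C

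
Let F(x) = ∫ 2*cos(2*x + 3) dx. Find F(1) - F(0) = sin(5) - sin(3)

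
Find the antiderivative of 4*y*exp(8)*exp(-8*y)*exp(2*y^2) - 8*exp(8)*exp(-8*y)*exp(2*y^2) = exp(2*(y - 2)^2) + C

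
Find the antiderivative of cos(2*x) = sin(2*x)/2 + C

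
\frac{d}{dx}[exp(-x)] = -exp(-x)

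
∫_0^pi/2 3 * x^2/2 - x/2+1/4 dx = -pi^2/16 + pi/8 + pi^3/16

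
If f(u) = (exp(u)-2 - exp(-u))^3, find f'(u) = (3*exp(6*u) - 12*exp(5*u) + 9*exp(4*u) + 9*exp(2*u) + 12*exp(u) + 3)*exp(-3*u)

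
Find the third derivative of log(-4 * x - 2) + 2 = 16/(8*x^3 + 12*x^2 + 6*x + 1)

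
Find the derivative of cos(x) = -sin(x)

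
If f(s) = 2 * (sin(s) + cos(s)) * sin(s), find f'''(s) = -8*sqrt(2)*sin(2*s + pi/4)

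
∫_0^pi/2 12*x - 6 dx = -3*pi + 3*pi^2/2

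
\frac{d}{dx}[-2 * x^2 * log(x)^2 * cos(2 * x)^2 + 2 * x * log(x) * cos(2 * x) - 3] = 4*x^2*log(x)^2*sin(4*x) - 4*x*log(x)^2*cos(2*x)^2 - 4*x*log(x)*sin(2*x) - 4*x*log(x)*cos(2*x)^2 + 2*log(x)*cos(2*x) + 2*cos(2*x)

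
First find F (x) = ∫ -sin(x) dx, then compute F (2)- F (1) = -cos(1) + cos(2)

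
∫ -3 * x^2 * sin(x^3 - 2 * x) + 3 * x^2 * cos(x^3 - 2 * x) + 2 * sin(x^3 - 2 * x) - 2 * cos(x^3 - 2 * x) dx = sin(x*(x^2 - 2)) + cos(x*(x^2 - 2)) + C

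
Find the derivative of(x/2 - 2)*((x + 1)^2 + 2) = 3*x^2/2 - 2*x - 5/2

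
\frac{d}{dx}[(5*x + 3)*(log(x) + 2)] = (5*x*log(x) + 15*x + 3)/x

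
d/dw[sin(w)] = cos(w)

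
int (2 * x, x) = x^2 + C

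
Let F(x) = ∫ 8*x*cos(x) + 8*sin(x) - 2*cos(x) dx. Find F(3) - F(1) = -6*sin(1) + 22*sin(3)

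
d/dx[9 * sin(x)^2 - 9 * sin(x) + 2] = 9*(2*sin(x) - 1)*cos(x)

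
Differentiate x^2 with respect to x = 2*x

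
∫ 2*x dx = x^2 + C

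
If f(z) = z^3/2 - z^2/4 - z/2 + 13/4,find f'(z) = 3*z^2/2 - z/2 - 1/2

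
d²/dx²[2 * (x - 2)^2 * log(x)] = (4*x^2*log(x) + 6*x^2 - 8*x - 8)/x^2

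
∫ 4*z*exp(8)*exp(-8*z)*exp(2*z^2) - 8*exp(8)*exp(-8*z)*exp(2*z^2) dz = exp(2*(z - 2)^2) + C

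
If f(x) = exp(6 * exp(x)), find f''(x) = 6*exp(x + 6*exp(x)) + 36*exp(2*x + 6*exp(x))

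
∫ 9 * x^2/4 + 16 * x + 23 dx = 3*x^3/4 + 8*x^2 + 23*x + C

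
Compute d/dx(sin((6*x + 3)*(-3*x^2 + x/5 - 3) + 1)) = -3*(18*x^2 + 26*x/5 + 29/5)*cos(18*x^3 + 39*x^2/5 + 87*x/5 + 8)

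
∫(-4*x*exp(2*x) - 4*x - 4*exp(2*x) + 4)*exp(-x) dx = -8*x*sinh(x) + C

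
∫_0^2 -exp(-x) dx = -1 + exp(-2)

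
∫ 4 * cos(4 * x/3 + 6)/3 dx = sin(4*x/3 + 6) + C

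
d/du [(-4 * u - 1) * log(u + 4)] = (-4*u*log(u + 4) - 4*u - 16*log(u + 4) - 1)/(u + 4)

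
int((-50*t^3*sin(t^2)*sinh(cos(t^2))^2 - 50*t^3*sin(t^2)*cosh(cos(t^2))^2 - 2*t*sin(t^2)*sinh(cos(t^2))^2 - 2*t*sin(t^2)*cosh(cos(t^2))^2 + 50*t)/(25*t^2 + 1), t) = log(25*t^2 + 1) + sinh(2*cos(t^2))/2 + C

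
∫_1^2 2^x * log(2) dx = 2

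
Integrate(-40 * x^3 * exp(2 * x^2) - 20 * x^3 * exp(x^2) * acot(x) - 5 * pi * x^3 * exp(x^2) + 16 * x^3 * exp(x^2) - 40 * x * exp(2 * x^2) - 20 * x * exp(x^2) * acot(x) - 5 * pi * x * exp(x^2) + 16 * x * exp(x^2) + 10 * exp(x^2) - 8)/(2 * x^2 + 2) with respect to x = -(5*exp(x^2) - 4)*(4*exp(x^2) + 4*acot(x) + pi)/4 + C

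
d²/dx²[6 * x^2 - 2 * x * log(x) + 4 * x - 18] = (12*x - 2)/x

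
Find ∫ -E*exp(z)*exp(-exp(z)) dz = exp(1 - exp(z)) + C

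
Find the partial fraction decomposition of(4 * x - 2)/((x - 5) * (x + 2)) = 10/(7*(x + 2)) + 18/(7*(x - 5))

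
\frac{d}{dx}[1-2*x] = -2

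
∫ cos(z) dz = sin(z) + C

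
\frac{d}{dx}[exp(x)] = exp(x)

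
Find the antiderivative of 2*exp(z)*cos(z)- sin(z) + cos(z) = sqrt(2)*(exp(z) + 1)*sin(z + pi/4) + C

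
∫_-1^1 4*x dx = 0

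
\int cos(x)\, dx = sin(x) + C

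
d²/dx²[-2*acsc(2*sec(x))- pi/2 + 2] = 6*cos(x)/(sin(x)^2 + 3)^(3/2)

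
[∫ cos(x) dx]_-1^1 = 2*sin(1)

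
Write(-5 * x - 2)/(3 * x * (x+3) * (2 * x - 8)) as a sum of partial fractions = 13/(126*(x + 3)) - 11/(84*(x - 4)) + 1/(36*x)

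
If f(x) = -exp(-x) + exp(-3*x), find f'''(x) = (exp(2*x) - 27)*exp(-3*x)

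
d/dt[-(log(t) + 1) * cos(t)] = (t*log(t)*sin(t) + t*sin(t) - cos(t))/t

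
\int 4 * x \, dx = 2*x^2 + C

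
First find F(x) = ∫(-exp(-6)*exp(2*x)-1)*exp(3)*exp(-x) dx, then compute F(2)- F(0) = -exp(3) - exp(-1) + exp(-3) + E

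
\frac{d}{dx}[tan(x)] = cos(x)^(-2)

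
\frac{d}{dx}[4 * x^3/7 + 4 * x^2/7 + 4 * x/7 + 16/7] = 12*x^2/7 + 8*x/7 + 4/7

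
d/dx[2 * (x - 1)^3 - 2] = 6*x^2 - 12*x + 6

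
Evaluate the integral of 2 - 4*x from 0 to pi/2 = pi - pi^2/2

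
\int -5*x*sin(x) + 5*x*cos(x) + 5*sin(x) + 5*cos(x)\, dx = 5*sqrt(2)*x*sin(x + pi/4) + C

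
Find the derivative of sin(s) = cos(s)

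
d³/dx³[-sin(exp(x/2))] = exp(3*x/2)*cos(exp(x/2))/8 - exp(x/2)*cos(exp(x/2))/8 + 3*exp(x)*sin(exp(x/2))/8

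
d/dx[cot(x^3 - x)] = (1 - 3*x^2)/sin(x*(x^2 - 1))^2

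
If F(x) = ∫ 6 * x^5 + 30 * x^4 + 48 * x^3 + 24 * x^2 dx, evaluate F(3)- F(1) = 3348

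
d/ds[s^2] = 2*s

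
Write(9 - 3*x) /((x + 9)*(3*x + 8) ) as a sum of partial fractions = 51/(19*(3*x + 8)) - 36/(19*(x + 9))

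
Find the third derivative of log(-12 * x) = 2/x^3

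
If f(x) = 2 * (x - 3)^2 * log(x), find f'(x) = (4*x^2*log(x) + 2*x^2 - 12*x*log(x) - 12*x + 18)/x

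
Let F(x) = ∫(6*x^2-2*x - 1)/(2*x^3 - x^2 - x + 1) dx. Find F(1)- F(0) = 0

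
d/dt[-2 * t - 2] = -2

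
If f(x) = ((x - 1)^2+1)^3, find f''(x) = 30*x^4 - 120*x^3 + 216*x^2 - 192*x + 72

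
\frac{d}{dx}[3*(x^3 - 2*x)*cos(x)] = -3*x^3*sin(x) + 9*x^2*cos(x) + 6*x*sin(x) - 6*cos(x)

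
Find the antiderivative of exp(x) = exp(x) + C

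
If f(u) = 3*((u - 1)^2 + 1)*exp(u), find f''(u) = 3*u^2*exp(u) + 6*u*exp(u)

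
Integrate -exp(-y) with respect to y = exp(-y) + C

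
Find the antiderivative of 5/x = 5*log(x) + C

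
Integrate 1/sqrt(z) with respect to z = 2*sqrt(z) + C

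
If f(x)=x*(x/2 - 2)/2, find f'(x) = x/2 - 1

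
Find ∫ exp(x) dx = exp(x) + C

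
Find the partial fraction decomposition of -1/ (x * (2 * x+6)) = 1/(6*(x + 3)) - 1/(6*x)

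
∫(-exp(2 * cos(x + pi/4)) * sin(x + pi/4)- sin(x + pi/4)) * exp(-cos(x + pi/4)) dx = 2*sinh(cos(x + pi/4)) + C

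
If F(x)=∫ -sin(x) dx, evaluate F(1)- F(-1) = 0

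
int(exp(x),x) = exp(x) + C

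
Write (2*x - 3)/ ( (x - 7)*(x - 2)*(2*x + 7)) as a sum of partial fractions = -40/(231*(2*x + 7)) - 1/(55*(x - 2)) + 11/(105*(x - 7))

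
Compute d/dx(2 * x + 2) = 2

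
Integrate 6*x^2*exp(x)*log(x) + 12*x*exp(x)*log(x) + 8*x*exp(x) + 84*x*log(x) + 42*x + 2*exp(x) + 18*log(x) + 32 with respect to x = 2*(3*x*log(x) + 1)*(x*exp(x) + 7*x + 3) + C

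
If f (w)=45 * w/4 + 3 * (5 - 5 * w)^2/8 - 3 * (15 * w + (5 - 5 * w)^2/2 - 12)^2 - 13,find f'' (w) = -5625*w^2 + 4500*w - 2625/4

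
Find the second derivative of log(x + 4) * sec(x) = (-x^2*log(x + 4) + 2*x^2*log(x + 4)/cos(x)^2 - 8*x*log(x + 4) + 16*x*log(x + 4)/cos(x)^2 + 2*x*sin(x)/cos(x) - 16*log(x + 4) + 32*log(x + 4)/cos(x)^2 + 8*sin(x)/cos(x) - 1)/((x^2 + 8*x + 16)*cos(x))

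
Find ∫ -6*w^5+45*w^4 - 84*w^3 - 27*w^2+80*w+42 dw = -w^6 + 9*w^5 - 21*w^4 - 9*w^3 + 40*w^2 + 42*w + C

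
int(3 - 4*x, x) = -2*x^2 + 3*x + C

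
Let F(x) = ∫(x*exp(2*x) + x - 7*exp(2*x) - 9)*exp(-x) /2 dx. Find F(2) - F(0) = -3*exp(2) + 3*exp(-2)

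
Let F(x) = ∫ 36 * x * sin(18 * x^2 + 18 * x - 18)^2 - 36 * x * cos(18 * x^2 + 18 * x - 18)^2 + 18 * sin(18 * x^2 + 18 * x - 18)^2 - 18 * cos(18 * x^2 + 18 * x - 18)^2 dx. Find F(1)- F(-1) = -sin(36)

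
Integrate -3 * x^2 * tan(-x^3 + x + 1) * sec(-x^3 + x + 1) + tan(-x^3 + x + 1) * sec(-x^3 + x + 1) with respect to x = sec(-x^3 + x + 1) + C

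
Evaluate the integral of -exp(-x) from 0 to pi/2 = -1 + exp(-pi/2)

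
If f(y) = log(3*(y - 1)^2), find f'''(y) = 4/(y^3 - 3*y^2 + 3*y - 1)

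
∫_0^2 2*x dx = 4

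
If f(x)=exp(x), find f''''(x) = exp(x)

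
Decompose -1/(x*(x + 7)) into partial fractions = 1/(7*(x + 7)) - 1/(7*x)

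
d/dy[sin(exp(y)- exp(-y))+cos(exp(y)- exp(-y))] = sqrt(2)*(exp(2*y) + 1)*exp(-y)*cos(exp(y) + pi/4 - exp(-y))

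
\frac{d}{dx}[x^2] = 2*x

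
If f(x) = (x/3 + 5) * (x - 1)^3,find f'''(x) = 8*x + 24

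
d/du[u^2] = 2*u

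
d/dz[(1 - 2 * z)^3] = -24*z^2 + 24*z - 6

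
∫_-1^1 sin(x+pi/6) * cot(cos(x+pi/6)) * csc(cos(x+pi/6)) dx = -csc(sin(1 + pi/3)) + csc(cos(pi/6 + 1))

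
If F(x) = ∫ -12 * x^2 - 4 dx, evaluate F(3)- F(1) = -112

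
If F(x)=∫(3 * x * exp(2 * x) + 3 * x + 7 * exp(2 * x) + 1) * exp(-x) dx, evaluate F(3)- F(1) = -7*E - 13*exp(-3) + 7*exp(-1) + 13*exp(3)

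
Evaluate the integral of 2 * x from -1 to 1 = 0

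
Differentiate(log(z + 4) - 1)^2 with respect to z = (2*log(z + 4) - 2)/(z + 4)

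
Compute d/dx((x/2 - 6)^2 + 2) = x/2 - 6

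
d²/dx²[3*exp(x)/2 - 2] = 3*exp(x)/2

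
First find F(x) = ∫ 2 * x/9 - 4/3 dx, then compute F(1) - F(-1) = -8/3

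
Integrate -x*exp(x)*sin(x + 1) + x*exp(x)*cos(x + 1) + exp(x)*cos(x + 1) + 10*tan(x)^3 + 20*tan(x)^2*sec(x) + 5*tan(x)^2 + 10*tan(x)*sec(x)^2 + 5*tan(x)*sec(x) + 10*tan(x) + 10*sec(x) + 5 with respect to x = x*exp(x)*cos(x + 1) + 5*(tan(x) + sec(x))^2 + 5*tan(x) + 5*sec(x) + C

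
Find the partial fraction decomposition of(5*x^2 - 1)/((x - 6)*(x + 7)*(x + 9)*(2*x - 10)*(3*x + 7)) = 531/(77000*(3*x + 7)) + 101/(4200*(x + 9)) - 61/(2184*(x + 7)) - 31/(1848*(x - 5)) + 179/(9750*(x - 6))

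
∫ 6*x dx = 3*x^2 + C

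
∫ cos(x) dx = sin(x) + C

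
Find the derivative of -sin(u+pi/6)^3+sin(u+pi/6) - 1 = -3*sin(u + pi/6)^2*cos(u + pi/6) + cos(u + pi/6)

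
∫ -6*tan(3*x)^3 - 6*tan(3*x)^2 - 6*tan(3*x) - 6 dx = -(tan(3*x) + 2)*tan(3*x) + C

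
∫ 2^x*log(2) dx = 2^x + C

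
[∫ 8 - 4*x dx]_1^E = 2 - 2*(-2 + E)^2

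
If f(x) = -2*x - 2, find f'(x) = -2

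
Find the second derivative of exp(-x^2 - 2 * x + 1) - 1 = (4*x^2 + 8*x + 2)*exp(-x^2 - 2*x + 1)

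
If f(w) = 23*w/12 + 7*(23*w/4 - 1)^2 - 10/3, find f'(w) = 3703*w/8 - 943/12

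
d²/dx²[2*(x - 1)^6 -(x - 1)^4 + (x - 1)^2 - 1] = 60*x^4 - 240*x^3 + 348*x^2 - 216*x + 50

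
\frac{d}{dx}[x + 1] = 1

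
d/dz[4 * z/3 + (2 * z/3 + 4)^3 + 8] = 8*z^2/9 + 32*z/3 + 100/3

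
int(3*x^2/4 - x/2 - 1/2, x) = x^3/4 - x^2/4 - x/2 + C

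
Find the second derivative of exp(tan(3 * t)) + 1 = 9*(tan(3*t) + 1)^2*exp(tan(3*t))/cos(3*t)^2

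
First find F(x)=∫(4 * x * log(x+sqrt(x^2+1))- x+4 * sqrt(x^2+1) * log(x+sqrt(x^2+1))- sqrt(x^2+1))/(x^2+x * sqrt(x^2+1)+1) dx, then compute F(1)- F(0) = (-3 + 6*log(1 + sqrt(2)))*log(1 + sqrt(2))/3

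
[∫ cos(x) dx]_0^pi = 0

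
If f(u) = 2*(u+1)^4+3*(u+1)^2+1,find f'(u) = 8*u^3 + 24*u^2 + 30*u + 14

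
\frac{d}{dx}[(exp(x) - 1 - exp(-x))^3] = (3*exp(6*x) - 6*exp(5*x) + 6*exp(x) + 3)*exp(-3*x)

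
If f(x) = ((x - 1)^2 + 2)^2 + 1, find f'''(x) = 24*x - 24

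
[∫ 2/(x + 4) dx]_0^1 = -4*log(2) + 2*log(5)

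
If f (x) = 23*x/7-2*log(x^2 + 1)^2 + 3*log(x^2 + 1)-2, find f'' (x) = (8*x^2*log(x^2 + 1) - 22*x^2 - 8*log(x^2 + 1) + 6)/(x^4 + 2*x^2 + 1)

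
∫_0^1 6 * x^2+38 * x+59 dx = 80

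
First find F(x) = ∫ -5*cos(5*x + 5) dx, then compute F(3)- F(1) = -sin(20) + sin(10)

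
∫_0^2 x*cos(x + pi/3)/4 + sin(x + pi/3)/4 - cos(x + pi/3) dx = -sin(pi/3 + 2)/2 + sqrt(3)/2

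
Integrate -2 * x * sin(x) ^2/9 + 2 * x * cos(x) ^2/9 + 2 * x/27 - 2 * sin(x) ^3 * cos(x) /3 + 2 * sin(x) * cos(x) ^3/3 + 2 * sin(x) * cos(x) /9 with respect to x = (x + 3*sin(2*x)/2)^2/27 + C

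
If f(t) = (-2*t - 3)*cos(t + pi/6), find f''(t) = 2*t*cos(t + pi/6) + 4*sin(t + pi/6) + 3*cos(t + pi/6)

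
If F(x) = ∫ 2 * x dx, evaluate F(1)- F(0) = 1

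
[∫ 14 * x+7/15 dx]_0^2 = 434/15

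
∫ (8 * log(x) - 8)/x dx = 4*(log(x) - 1)^2 + C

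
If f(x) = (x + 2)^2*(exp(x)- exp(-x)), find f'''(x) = (x^2*exp(2*x) + x^2 + 10*x*exp(2*x) - 2*x + 22*exp(2*x) - 2)*exp(-x)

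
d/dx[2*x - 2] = 2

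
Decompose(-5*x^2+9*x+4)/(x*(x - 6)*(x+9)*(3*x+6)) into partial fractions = 482/(2835*(x + 9)) - 17/(168*(x + 2)) - 61/(1080*(x - 6)) - 1/(81*x)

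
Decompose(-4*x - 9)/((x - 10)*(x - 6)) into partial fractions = 33/(4*(x - 6)) - 49/(4*(x - 10))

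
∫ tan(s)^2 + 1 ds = tan(s) + C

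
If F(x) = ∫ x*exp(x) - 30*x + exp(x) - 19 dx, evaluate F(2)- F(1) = -64 - E + 2*exp(2)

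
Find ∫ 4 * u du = 2*u^2 + C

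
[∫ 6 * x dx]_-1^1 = 0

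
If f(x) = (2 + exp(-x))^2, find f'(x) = (-4*exp(x) - 2)*exp(-2*x)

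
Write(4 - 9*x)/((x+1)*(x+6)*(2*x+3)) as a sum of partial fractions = -70/(9*(2*x + 3)) + 58/(45*(x + 6)) + 13/(5*(x + 1))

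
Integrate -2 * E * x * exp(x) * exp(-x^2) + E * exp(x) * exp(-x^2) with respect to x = exp(-x^2 + x + 1) + C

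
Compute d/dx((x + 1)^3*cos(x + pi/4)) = (x + 1)^2*(-x*sin(x + pi/4) - 2*sqrt(2)*sin(x) + sqrt(2)*cos(x))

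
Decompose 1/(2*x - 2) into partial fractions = 1/(2*(x - 1))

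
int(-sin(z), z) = cos(z) + C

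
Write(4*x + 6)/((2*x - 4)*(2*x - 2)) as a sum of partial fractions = -5/(2*(x - 1)) + 7/(2*(x - 2))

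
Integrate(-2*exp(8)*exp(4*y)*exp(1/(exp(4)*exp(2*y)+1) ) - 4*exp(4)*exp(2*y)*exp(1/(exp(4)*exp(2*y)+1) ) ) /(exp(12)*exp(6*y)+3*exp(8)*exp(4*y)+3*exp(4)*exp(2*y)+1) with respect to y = exp(1/(exp(2*y + 4) + 1))/(exp(2*y + 4) + 1) + C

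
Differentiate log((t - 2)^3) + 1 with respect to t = 3/(t - 2)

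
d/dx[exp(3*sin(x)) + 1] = 3*exp(3*sin(x))*cos(x)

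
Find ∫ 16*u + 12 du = 8*u^2 + 12*u + C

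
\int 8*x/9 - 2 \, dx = 4*x^2/9 - 2*x + C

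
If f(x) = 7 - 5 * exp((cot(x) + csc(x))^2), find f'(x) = 10*(cos(x)^2 + 2*cos(x) + 1)*exp(2*cos(x)/sin(x)^2)*exp(sin(x)^(-2))*exp(tan(x)^(-2))/sin(x)^3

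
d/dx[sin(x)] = cos(x)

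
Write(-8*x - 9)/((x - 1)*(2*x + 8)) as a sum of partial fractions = -23/(10*(x + 4)) - 17/(10*(x - 1))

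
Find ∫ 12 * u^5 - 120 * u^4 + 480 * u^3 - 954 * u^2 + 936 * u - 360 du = 2*u^6 - 24*u^5 + 120*u^4 - 318*u^3 + 468*u^2 - 360*u + C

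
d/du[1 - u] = -1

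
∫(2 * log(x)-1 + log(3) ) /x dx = (log(x) - 1)*log(3*x) + C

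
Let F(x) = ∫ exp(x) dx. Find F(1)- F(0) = -1 + E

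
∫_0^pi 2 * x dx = pi^2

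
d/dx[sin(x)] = cos(x)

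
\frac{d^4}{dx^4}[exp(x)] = exp(x)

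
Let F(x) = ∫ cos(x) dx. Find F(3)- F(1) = -sin(1) + sin(3)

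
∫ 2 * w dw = w^2 + C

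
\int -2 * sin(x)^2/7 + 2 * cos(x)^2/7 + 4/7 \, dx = 4*x/7 + sin(2*x)/7 + C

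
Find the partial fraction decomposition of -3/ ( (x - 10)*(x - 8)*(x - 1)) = -1/(21*(x - 1)) + 3/(14*(x - 8)) - 1/(6*(x - 10))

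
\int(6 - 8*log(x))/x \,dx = 2*(3 - 2*log(x))*log(x) + C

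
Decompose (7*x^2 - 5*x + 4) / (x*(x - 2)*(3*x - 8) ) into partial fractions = 91/(4*(3*x - 8)) - 11/(2*(x - 2)) + 1/(4*x)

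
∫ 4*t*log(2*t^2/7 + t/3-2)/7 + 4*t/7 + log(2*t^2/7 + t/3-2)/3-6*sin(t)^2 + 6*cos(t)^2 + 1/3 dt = (6*t^2 + 7*t - 42)*log(2*t^2/7 + t/3 - 2)/21 + 3*sin(2*t) + C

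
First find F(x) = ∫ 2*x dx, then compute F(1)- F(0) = 1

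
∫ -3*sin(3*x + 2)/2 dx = cos(3*x + 2)/2 + C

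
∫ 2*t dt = t^2 + C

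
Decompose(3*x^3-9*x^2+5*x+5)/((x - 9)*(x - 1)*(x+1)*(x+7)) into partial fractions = 125/(64*(x + 7)) - 1/(10*(x + 1)) - 1/(32*(x - 1)) + 377/(320*(x - 9))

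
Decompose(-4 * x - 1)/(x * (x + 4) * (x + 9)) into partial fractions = 7/(9*(x + 9)) - 3/(4*(x + 4)) - 1/(36*x)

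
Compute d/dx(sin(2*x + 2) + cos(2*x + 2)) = -2*sin(2*x + 2) + 2*cos(2*x + 2)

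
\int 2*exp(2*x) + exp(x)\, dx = (exp(x) + 1)*exp(x) + C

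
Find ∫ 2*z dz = z^2 + C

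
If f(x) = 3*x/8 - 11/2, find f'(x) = 3/8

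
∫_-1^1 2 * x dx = 0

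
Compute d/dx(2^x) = 2^x*log(2)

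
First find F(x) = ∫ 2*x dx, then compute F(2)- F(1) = 3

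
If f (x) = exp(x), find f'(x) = exp(x)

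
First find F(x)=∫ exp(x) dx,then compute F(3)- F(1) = -E + exp(3)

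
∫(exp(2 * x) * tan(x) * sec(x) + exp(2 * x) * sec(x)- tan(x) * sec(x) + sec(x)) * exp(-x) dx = 2*sinh(x)*sec(x) + C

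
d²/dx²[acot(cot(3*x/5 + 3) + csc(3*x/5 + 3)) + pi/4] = 0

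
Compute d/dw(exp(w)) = exp(w)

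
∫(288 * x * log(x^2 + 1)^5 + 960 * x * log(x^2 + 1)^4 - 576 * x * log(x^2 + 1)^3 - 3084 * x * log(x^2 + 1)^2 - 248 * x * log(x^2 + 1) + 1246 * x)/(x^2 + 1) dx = (24*log(x^2 + 1)^5 + 96*log(x^2 + 1)^4 - 72*log(x^2 + 1)^3 - 514*log(x^2 + 1)^2 - 62*log(x^2 + 1) + 623)*log(x^2 + 1) + C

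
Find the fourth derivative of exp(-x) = exp(-x)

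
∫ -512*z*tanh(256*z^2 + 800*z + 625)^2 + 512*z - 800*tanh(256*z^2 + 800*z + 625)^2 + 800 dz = tanh((16*z + 25)^2) + C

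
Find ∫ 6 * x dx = 3*x^2 + C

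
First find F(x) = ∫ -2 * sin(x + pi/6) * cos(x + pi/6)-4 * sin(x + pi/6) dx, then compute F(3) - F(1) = -(cos(pi/6 + 1) + 2)^2 + (cos(pi/6 + 3) + 2)^2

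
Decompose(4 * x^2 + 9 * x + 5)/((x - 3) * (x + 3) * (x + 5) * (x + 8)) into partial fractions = -63/(55*(x + 8)) + 5/(4*(x + 5)) - 7/(30*(x + 3)) + 17/(132*(x - 3))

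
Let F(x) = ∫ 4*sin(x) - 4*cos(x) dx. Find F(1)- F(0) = -4*sin(1) - 4*cos(1) + 4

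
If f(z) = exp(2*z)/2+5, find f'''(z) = 4*exp(2*z)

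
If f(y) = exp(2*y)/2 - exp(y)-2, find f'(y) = exp(2*y) - exp(y)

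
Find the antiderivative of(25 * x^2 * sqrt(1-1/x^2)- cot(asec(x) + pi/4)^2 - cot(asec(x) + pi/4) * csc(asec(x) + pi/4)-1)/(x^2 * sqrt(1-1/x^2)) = 25*x + cot(asec(x) + pi/4) + csc(asec(x) + pi/4) + C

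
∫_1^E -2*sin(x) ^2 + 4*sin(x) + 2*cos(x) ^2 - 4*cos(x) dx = -(-2 + cos(1) + sin(1))^2 + (-2 + cos(E) + sin(E))^2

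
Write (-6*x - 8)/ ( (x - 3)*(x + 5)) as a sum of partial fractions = -11/(4*(x + 5)) - 13/(4*(x - 3))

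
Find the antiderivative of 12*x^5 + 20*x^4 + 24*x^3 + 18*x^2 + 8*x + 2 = 2*x^6 + 4*x^5 + 6*x^4 + 6*x^3 + 4*x^2 + 2*x + C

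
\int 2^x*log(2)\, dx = 2^x + C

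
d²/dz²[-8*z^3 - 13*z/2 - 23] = -48*z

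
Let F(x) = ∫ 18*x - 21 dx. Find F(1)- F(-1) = -42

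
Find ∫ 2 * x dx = x^2 + C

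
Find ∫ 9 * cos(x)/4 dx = 9*sin(x)/4 + C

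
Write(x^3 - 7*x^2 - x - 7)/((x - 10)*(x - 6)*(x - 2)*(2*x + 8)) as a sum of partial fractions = 179/(1680*(x + 4)) - 29/(384*(x - 2)) + 49/(320*(x - 6)) + 283/(896*(x - 10))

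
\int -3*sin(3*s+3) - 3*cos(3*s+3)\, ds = sqrt(2)*cos(3*s + pi/4 + 3) + C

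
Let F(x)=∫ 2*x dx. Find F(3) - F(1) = 8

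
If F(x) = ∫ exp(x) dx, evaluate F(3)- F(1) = -E + exp(3)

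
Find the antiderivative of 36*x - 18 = 18*x^2 - 18*x + C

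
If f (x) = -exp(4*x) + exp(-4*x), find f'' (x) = (16 - 16*exp(8*x))*exp(-4*x)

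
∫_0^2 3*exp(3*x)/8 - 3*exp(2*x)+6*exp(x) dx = 27/8 + (-2 + exp(2)/2)^3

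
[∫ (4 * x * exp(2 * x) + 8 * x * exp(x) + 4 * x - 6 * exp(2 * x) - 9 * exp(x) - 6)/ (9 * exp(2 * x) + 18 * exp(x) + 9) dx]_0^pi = -2*pi/3 - 1/6 + exp(pi)/(3*(1 + exp(pi))) + 2*pi^2/9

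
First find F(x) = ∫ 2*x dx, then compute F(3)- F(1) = 8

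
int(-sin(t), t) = cos(t) + C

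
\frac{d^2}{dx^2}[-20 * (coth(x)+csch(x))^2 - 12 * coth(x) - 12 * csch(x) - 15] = -(15*sinh(x) + 12*sinh(2*x) + 3*sinh(3*x) + 230*cosh(x) + 80*cosh(2*x) + 10*cosh(3*x) + 160)/sinh(x)^4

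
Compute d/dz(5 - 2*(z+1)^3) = -6*z^2 - 12*z - 6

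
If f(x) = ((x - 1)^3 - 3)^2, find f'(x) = 6*x^5 - 30*x^4 + 60*x^3 - 78*x^2 + 66*x - 24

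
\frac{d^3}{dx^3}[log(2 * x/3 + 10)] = 2/(x^3 + 45*x^2 + 675*x + 3375)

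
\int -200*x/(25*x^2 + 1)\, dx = -4*log(25*x^2 + 1) + C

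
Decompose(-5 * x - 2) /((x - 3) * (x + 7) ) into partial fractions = -33/(10*(x + 7)) - 17/(10*(x - 3))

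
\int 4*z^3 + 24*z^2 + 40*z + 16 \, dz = z^4 + 8*z^3 + 20*z^2 + 16*z + C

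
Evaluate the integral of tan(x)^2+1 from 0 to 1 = tan(1)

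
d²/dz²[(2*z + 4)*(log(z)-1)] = (2*z - 4)/z^2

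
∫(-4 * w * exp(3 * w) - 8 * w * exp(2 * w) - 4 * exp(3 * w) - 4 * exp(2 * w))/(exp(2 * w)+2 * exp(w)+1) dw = (-4*w*exp(2*w) - 5*exp(w) - 5)/(exp(w) + 1) + C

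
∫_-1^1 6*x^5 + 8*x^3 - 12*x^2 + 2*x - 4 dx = -16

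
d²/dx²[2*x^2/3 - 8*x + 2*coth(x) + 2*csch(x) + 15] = 4/3 + 2/sinh(x) + 4*cosh(x)/sinh(x)^3 + 4/sinh(x)^3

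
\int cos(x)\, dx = sin(x) + C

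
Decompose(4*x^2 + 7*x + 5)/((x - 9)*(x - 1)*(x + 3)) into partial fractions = 5/(12*(x + 3)) - 1/(2*(x - 1)) + 49/(12*(x - 9))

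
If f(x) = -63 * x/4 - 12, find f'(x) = -63/4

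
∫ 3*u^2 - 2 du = u^3 - 2*u + C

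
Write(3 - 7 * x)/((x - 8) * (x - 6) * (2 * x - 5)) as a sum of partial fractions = -58/(77*(2*x - 5)) + 39/(14*(x - 6)) - 53/(22*(x - 8))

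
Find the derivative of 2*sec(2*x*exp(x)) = 8*(x + 1)*exp(x)*sin(2*x*exp(x))/(cos(4*x*exp(x)) + 1)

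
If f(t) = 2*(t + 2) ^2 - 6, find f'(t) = 4*t + 8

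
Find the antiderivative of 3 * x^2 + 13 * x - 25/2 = x^3 + 13*x^2/2 - 25*x/2 + C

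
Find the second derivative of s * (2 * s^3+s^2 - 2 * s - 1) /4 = 6*s^2 + 3*s/2 - 1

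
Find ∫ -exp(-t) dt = exp(-t) + C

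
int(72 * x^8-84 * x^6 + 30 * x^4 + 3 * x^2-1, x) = 8*x^9 - 12*x^7 + 6*x^5 + x^3 - x + C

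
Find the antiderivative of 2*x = x^2 + C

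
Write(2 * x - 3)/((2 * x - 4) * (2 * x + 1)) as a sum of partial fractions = 4/(5*(2*x + 1)) + 1/(10*(x - 2))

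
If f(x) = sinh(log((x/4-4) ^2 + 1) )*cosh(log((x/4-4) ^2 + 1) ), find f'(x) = 2*(x - 16)*cosh(2*log(x^2/16 - 2*x + 17))/(x^2 - 32*x + 272)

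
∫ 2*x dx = x^2 + C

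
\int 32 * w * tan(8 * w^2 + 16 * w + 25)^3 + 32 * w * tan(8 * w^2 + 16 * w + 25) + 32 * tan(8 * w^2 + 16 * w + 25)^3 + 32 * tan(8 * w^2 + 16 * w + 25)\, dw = tan(8*w^2 + 16*w + 25)^2 + C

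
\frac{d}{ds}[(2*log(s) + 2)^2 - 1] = (8*log(s) + 8)/s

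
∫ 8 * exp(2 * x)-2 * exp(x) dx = (4*exp(x) - 2)*exp(x) + C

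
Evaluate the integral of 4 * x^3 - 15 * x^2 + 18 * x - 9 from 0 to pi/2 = (-3*pi/2 + pi^2/4)*((-1 + pi/2)^2 + 2)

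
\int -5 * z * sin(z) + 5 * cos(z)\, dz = 5*z*cos(z) + C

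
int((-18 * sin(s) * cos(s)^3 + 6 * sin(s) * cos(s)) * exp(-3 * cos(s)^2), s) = -3*exp(-3*cos(s)^2)*cos(s)^2 + C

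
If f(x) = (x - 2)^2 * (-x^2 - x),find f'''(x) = 18 - 24*x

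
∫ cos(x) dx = sin(x) + C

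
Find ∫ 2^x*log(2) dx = 2^x + C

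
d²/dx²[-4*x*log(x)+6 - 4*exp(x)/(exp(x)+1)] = (4*x*exp(2*x) - 4*x*exp(x) - 4*exp(3*x) - 12*exp(2*x) - 12*exp(x) - 4)/(x*exp(3*x) + 3*x*exp(2*x) + 3*x*exp(x) + x)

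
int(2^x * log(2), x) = 2^x + C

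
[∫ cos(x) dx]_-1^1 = 2*sin(1)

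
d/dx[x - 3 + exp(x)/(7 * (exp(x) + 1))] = (7*exp(2*x) + 15*exp(x) + 7)/(7*exp(2*x) + 14*exp(x) + 7)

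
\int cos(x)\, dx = sin(x) + C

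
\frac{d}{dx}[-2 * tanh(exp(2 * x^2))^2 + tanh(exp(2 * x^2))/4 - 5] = -x*(16*sinh(exp(2*x^2))/cosh(exp(2*x^2)) - 1)*exp(2*x^2)/cosh(exp(2*x^2))^2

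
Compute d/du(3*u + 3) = 3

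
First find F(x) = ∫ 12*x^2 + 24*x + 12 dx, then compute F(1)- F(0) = 28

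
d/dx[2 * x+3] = 2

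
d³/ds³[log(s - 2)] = 2/(s^3 - 6*s^2 + 12*s - 8)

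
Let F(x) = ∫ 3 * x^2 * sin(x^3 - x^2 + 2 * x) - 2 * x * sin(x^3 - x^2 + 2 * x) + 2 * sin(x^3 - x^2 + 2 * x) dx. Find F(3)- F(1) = -cos(24) + cos(2)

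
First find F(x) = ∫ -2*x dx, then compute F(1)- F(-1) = 0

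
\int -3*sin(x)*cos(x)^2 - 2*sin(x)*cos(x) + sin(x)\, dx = (-sin(x)^2 + cos(x))*cos(x) + C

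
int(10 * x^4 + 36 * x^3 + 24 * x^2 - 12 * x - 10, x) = 2*x^5 + 9*x^4 + 8*x^3 - 6*x^2 - 10*x + C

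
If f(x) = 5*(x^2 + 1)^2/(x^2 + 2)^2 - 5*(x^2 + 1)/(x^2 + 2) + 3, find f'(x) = 10*x^3/(x^6 + 6*x^4 + 12*x^2 + 8)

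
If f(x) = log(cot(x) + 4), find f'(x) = -1/((cot(x) + 4)*sin(x)^2)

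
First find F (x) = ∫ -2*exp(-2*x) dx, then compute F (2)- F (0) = -1 + exp(-4)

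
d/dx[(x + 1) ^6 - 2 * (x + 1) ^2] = 6*x^5 + 30*x^4 + 60*x^3 + 60*x^2 + 26*x + 2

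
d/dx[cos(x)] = -sin(x)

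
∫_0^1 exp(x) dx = -1 + E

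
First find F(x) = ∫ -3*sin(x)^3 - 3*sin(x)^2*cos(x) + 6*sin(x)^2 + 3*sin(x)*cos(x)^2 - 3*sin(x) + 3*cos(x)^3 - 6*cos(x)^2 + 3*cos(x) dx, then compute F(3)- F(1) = (-1 + cos(3) + sin(3))^3 - (-1 + cos(1) + sin(1))^3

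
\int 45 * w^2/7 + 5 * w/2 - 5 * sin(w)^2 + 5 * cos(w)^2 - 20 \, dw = 15*w^3/7 + 5*w^2/4 - 20*w + 5*sin(2*w)/2 + C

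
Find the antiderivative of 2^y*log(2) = 2^y + C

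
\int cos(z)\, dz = sin(z) + C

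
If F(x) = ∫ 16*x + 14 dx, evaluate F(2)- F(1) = 38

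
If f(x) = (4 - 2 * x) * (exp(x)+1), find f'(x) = -2*x*exp(x) + 2*exp(x) - 2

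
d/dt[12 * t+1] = 12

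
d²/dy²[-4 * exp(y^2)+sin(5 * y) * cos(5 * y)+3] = -16*y^2*exp(y^2) - 8*exp(y^2) - 50*sin(10*y)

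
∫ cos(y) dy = sin(y) + C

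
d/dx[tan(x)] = cos(x)^(-2)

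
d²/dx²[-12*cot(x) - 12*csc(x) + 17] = 12/sin(x) - 24*cos(x)/sin(x)^3 - 24/sin(x)^3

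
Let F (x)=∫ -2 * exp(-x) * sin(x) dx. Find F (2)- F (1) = -(cos(1) + sin(1))*exp(-1) + (cos(2) + sin(2))*exp(-2)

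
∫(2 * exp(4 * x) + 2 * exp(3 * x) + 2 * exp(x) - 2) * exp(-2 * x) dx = ((exp(x) + 1)*exp(x) - 1)^2*exp(-2*x) + C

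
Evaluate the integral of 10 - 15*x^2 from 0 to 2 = -20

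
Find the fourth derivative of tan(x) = 24*tan(x)^5 + 40*tan(x)^3 + 16*tan(x)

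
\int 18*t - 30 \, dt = 9*t^2 - 30*t + C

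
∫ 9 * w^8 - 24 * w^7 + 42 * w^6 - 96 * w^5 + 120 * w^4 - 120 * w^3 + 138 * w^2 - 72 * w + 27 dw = w^9 - 3*w^8 + 6*w^7 - 16*w^6 + 24*w^5 - 30*w^4 + 46*w^3 - 36*w^2 + 27*w + C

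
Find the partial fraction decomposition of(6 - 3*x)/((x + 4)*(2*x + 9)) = -39/(2*x + 9) + 18/(x + 4)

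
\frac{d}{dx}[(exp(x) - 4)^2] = 2*exp(2*x) - 8*exp(x)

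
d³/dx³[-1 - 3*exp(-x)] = 3*exp(-x)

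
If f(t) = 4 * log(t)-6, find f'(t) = 4/t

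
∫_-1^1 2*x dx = 0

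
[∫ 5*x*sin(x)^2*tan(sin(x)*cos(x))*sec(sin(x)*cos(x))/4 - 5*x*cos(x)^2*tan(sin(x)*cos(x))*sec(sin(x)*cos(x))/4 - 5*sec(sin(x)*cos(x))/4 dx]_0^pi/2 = -5*pi/8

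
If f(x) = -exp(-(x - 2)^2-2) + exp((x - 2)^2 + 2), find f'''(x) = (8*x^3*exp(2*x^2 - 8*x + 12) + 8*x^3 - 48*x^2*exp(2*x^2 - 8*x + 12) - 48*x^2 + 108*x*exp(2*x^2 - 8*x + 12) + 84*x - 88*exp(2*x^2 - 8*x + 12) - 40)*exp(-x^2 + 4*x - 6)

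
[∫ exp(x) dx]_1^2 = -E + exp(2)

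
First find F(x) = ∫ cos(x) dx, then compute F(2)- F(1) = -sin(1) + sin(2)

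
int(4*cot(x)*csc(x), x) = -4*csc(x) + C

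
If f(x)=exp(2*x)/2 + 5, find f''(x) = 2*exp(2*x)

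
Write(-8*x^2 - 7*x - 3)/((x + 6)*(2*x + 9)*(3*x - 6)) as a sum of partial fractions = 178/(39*(2*x + 9)) - 83/(24*(x + 6)) - 49/(312*(x - 2))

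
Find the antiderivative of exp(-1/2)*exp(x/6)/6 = exp(x/6 - 1/2) + C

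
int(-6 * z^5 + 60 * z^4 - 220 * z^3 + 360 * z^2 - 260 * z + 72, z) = -z^6 + 12*z^5 - 55*z^4 + 120*z^3 - 130*z^2 + 72*z + C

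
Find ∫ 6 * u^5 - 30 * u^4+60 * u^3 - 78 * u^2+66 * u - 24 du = u^6 - 6*u^5 + 15*u^4 - 26*u^3 + 33*u^2 - 24*u + C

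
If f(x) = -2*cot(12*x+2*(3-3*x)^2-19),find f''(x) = 72*(72*x^2*cos(-18*x^2 + 24*x + 1)/sin(-18*x^2 + 24*x + 1) - 96*x*cos(-18*x^2 + 24*x + 1)/sin(-18*x^2 + 24*x + 1) + 1 + 32*cos(-18*x^2 + 24*x + 1)/sin(-18*x^2 + 24*x + 1))/sin(-18*x^2 + 24*x + 1)^2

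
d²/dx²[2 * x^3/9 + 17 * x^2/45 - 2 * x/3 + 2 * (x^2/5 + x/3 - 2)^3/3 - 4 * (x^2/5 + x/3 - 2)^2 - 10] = 4*x^4/25 + 8*x^3/15 - 248*x^2/75 - 664*x/135 + 386/45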